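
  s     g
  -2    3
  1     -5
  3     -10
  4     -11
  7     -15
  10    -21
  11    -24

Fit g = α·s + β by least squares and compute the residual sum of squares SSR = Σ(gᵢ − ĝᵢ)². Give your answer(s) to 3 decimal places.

Entries of XᵀX: Σs·s = 300, Σs = 34, Σ1 = 7.
Right-hand side: Σs·g = -664, Σg = -83.
Δ = 300·7 − 34² = 944.
α = ((-664)·7 − 34·(-83))/944 = -913/472; β = (300·(-83) − 34·(-664))/944 = -581/236.
Residuals: 94/59, -285/472, -819/472, -189/236, 473/472, 95/118, -123/472; SSR = 1953/236.

SSR = 8.275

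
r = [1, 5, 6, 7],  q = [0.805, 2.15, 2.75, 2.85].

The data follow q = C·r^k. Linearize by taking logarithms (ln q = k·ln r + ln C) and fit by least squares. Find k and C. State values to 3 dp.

k = 0.655, C = 0.800

With ln qᵢ as the transformed response and ln rᵢ as the regressor:
Σln r = 5.3471, Σ(ln r)² = 9.5873, Σln q = 2.6075, Σln r·ln q = 5.0825.
Equations: 9.5873·k + 5.3471·ln C = 5.0825;  5.3471·k + 4·ln C = 2.6075.
Δ = 9.5873·4 − (5.3471)² = 9.7575; k = (5.0825·4 − 5.3471·2.6075)/9.7575 = 0.65463, ln C = (9.5873·2.6075 − 5.3471·5.0825)/9.7575 = -0.22323, so C = exp(-0.22323) = 0.79993.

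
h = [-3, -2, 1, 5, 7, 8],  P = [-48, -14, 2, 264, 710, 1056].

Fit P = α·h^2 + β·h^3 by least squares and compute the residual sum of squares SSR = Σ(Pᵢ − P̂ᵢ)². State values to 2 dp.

AᵀA·[α, β]ᵀ = AᵀP reads: 7220·α + 52426·β = 108488;  52426·α + 396212·β = 818612.
(Σh^2·h^2 = 7220, Σh^2·h^3 = 52426, Σh^3·h^3 = 396212, Σh^2·P = 108488, Σh^3·P = 818612.)
det = 7220·396212 − 52426² = 112165164.
α = (108488·396212 − 52426·818612)/112165164 = 16923686/28041291; β = (7220·818612 − 52426·108488)/112165164 = 55696688/28041291.
Residuals: 612826/3115699, -14699314/28041291, -16537792/28041291, 1969186/3115699, -23907988/28041291, 3927712/9347097; SSR = 55080052/28041291.

SSR = 1.96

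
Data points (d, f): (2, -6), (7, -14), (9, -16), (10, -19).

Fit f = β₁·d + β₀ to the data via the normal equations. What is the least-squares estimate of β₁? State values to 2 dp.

β₁ = -1.55

Compute the Gram sums: Σd·d = 234, Σd = 28, Σ1 = 4.
And Σd·f = -444, Σf = -55.
So MᵀM·[β₁, β₀]ᵀ = Mᵀf: [[234, 28]; [28, 4]]·[β₁, β₀]ᵀ = [-444, -55]ᵀ.
Determinant 234·4 − 28² = 152.
β₁ = ((-444)·4 − 28·(-55))/152 = -59/38; β₀ = (234·(-55) − 28·(-444))/152 = -219/76.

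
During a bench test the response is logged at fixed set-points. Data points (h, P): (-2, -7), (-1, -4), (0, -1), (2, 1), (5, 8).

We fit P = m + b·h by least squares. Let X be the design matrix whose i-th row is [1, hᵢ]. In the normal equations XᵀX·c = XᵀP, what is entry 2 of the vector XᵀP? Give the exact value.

60

Entry 2 ↔ basis h, so (XᵀP)_{2} = Σᵢ (h)·Pᵢ = (-2)·(-7) + (-1)·(-4) + (0)·(-1) + (2)·(1) + (5)·(8) = 60.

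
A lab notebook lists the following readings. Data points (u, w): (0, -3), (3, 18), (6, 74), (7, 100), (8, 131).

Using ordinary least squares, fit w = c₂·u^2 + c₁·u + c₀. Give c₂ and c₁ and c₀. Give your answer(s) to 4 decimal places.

c₂ = 1.9529, c₁ = 1.0931, c₀ = -2.9595

Forming XᵀX = [[7874, 1098, 158]; [1098, 158, 24]; [158, 24, 5]] and Xᵀw = [16110, 2246, 320]ᵀ gives XᵀX·[c₂, c₁, c₀]ᵀ = Xᵀw.
Solving the 3×3 system (Gaussian elimination) gives c₂ = 9749/4992, c₁ = 1819/1664, c₀ = -7387/2496.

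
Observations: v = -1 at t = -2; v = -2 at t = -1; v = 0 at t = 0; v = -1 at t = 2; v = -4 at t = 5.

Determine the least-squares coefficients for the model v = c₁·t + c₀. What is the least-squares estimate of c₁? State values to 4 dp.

The normal system MᵀM·[c₁, c₀]ᵀ = Mᵀv is [[34, 4]; [4, 5]]·[c₁, c₀]ᵀ = [-18, -8]ᵀ.
Δ = 34·5 − 4² = 154.
c₁ = ((-18)·5 − 4·(-8))/154 = -29/77; c₀ = (34·(-8) − 4·(-18))/154 = -100/77.

c₁ = -0.3766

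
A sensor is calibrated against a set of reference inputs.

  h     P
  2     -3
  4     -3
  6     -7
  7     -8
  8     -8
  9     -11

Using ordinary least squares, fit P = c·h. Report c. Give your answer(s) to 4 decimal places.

c = -1.1160

MᵀM·[c]ᵀ = MᵀP reads: 250·c = -279.
c = (-279)/250 = -1.116.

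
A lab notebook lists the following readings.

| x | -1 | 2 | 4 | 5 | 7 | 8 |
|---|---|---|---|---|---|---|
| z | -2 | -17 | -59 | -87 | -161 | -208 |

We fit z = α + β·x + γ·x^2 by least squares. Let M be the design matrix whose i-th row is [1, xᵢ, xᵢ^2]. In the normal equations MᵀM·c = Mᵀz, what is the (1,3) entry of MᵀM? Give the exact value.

Row 1 ↔ basis 1, column 3 ↔ basis x^2, so (MᵀM)_{1,3} = Σᵢ x^2 = (1)·(1) + (1)·(4) + (1)·(16) + (1)·(25) + (1)·(49) + (1)·(64) = 159.

159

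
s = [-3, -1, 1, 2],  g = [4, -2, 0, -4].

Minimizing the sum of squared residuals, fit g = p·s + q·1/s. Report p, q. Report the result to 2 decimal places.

Normal-equation sums: Σs·s = 15, Σs·1/s = 4, Σ1/s·1/s = 85/36.
And Σs·g = -18, Σ1/s·g = -4/3.
Normal equations: [[15, 4]; [4, 85/36]]·[p, q]ᵀ = [-18, -4/3]ᵀ.
Eliminating q: (85/36)·(row 1) − 4·(row 2) gives (233/12)·p = (85/36)·(-18) − 4·(-4/3) = -223/6, so p = -446/233.
Then q = ((-4/3) − 4·(-446/233))/(85/36) = 624/233.

p = -1.91, q = 2.68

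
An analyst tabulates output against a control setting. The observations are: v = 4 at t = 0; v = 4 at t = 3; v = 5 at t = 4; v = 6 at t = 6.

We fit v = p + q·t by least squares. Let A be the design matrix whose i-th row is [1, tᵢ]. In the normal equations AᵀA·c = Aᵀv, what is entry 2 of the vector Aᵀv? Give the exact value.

Entry 2 ↔ basis t, so (Aᵀv)_{2} = Σᵢ (t)·vᵢ = (0)·(4) + (3)·(4) + (4)·(5) + (6)·(6) = 68.

68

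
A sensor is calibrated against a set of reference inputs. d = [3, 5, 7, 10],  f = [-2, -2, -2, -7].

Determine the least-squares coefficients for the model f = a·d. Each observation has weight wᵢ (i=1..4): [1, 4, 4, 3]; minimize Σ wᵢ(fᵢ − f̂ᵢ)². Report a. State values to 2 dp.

a = -0.52

Normal-equation sums: Σwᵢ·d·d = 605.
For AᵀWf: Σwᵢ·d·f = -312.
Hence a = -312 / 605 ≈ -0.515702.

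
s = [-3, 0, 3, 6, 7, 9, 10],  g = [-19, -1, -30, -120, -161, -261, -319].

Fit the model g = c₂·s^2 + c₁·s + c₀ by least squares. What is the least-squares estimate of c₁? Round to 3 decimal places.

c₁ = -2.124

With design matrix A, AᵀA = [[20420, 2288, 284]; [2288, 284, 32]; [284, 32, 7]] and Aᵀg = [-65691, -7419, -911]ᵀ.
Inverting the 3×3 Gram matrix, [c₂, c₁, c₀]ᵀ = [-61303/20484, -43505/20484, 1682/1707]ᵀ.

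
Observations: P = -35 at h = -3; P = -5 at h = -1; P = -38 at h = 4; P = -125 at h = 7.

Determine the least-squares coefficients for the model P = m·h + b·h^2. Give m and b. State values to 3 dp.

m = 2.613, b = -2.937

From the data, Σh·h = 75, Σh·h^2 = 379, Σh^2·h^2 = 2739.
For MᵀP: Σh·P = -917, Σh^2·P = -7053.
Normal equations: [[75, 379]; [379, 2739]]·[m, b]ᵀ = [-917, -7053]ᵀ.
det = 75·2739 − 379² = 61784.
m = ((-917)·2739 − 379·(-7053))/61784 = 20178/7723; b = (75·(-7053) − 379·(-917))/61784 = -22679/7723.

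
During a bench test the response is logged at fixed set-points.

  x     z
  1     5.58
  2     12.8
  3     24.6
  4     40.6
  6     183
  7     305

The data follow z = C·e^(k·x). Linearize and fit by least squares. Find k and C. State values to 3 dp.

Let Y = ln z. Fitting Y = k·x + ln C by least squares:
Σx = 23.0000, Σ(x)² = 115.0000, Σln z = 22.1049, Σx·ln z = 102.5405.
Normal system: [[115.0000, 23.0000]; [23.0000, 6]]·[k, ln C]ᵀ = [102.5405, 22.1049]ᵀ.
Solving (det = 161.0000): k = 0.66354, ln C = 1.14061, so C = exp(1.14061) = 3.12866.

k = 0.664, C = 3.129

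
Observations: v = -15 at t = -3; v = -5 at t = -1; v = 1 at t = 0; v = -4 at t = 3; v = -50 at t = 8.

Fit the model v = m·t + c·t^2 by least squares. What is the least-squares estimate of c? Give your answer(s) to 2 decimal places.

Forming MᵀM = [[83, 511]; [511, 4259]] and Mᵀv = [-362, -3376]ᵀ gives MᵀM·[m, c]ᵀ = Mᵀv.
Eliminating c: 4259·(row 1) − 511·(row 2) gives 92376·m = 4259·(-362) − 511·(-3376) = 183378, so m = 30563/15396.
Then c = ((-3376) − 511·(30563/15396))/4259 = -15871/15396.

c = -1.03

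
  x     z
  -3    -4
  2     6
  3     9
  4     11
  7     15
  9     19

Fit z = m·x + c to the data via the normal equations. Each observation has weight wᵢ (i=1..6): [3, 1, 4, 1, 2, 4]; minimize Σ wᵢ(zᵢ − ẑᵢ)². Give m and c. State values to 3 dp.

MᵀWM·[m, c]ᵀ = MᵀWz reads: 505·m + 59·c = 1094;  59·m + 15·c = 147.
(Σwᵢ·x·x = 505, Σwᵢ·x = 59, Σwᵢ·1 = 15, Σwᵢ·x·z = 1094, Σwᵢ·z = 147.)
Determinant 505·15 − 59² = 4094.
m = (1094·15 − 59·147)/4094 = 7737/4094; c = (505·147 − 59·1094)/4094 = 9689/4094.

m = 1.890, c = 2.367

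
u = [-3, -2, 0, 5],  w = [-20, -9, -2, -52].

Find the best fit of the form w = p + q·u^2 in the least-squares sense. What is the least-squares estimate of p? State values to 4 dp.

Sums needed: Σ1 = 4, Σu^2 = 38, Σu^2·u^2 = 722.
Right-hand side: Σw = -83, Σu^2·w = -1516.
Δ = 4·722 − 38² = 1444.
p = ((-83)·722 − 38·(-1516))/1444 = -61/38; q = (4·(-1516) − 38·(-83))/1444 = -1455/722.

p = -1.6053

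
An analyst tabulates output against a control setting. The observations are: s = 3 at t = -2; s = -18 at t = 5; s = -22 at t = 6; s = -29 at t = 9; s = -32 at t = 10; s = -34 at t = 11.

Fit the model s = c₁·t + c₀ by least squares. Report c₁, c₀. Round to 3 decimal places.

Forming MᵀM = [[367, 39]; [39, 6]] and Mᵀs = [-1183, -132]ᵀ gives MᵀM·[c₁, c₀]ᵀ = Mᵀs.
det = 367·6 − 39² = 681.
c₁ = ((-1183)·6 − 39·(-132))/681 = -650/227; c₀ = (367·(-132) − 39·(-1183))/681 = -769/227.

c₁ = -2.863, c₀ = -3.388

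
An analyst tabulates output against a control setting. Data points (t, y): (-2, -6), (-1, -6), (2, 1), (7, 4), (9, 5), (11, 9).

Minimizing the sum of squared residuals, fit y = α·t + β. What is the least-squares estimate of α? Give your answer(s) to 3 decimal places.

α = 1.097

MᵀM·[α, β]ᵀ = Mᵀy reads: 260·α + 26·β = 192;  26·α + 6·β = 7.
Eliminating β: 6·(row 1) − 26·(row 2) gives 884·α = 6·192 − 26·7 = 970, so α = 485/442.
Then β = (7 − 26·(485/442))/6 = -61/17.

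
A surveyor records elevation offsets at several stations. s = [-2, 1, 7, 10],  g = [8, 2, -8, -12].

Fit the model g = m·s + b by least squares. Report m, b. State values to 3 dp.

Normal-equation sums: Σs·s = 154, Σs = 16, Σ1 = 4.
And Σs·g = -190, Σg = -10.
Δ = 154·4 − 16² = 360.
m = ((-190)·4 − 16·(-10))/360 = -5/3; b = (154·(-10) − 16·(-190))/360 = 25/6.

m = -1.667, b = 4.167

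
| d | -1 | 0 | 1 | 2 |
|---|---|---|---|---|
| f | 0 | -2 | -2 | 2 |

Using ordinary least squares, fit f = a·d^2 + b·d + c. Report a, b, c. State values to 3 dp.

a = 1.500, b = -0.900, c = -2.300

With design matrix X, XᵀX = [[18, 8, 6]; [8, 6, 2]; [6, 2, 4]] and Xᵀf = [6, 2, -2]ᵀ.
Row-reducing yields a = 3/2, b = -9/10, c = -23/10.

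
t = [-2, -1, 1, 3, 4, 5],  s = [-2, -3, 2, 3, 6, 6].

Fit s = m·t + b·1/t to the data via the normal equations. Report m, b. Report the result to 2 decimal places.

The normal equations are: 56·m + 6·b = 72;  6·m + (8869/3600)·b = 97/10.
Determinant 56·(8869/3600) − 6² = 45883/450.
m = (72·(8869/3600) − 6·(97/10))/(45883/450) = 53631/45883; b = (56·(97/10) − 6·72)/(45883/450) = 50040/45883.

m = 1.17, b = 1.09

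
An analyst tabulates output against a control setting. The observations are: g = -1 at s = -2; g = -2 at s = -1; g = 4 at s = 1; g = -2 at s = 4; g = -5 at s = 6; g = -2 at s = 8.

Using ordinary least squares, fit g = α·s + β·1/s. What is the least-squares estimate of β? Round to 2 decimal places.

From the data, Σs·s = 122, Σs·1/s = 6, Σ1/s·1/s = 1357/576.
For Mᵀg: Σs·g = -46, Σ1/s·g = 59/12.
Normal equations: [[122, 6]; [6, 1357/576]]·[α, β]ᵀ = [-46, 59/12]ᵀ.
Eliminating β: (1357/576)·(row 1) − 6·(row 2) gives (72409/288)·α = (1357/576)·(-46) − 6·(59/12) = -39707/288, so α = -39707/72409.
Then β = ((59/12) − 6·(-39707/72409))/(1357/576) = 252240/72409.

β = 3.48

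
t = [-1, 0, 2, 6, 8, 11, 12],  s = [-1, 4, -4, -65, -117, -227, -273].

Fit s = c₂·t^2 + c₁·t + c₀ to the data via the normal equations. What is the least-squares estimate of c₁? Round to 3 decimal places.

c₁ = 0.724

Normal-equation sums: Σt^2·t^2 = 40786, Σt^2·t = 3794, Σt^2 = 370, Σt·t = 370, Σt = 38, Σ1 = 7.
And Σt^2·s = -76624, Σt·s = -7106, Σs = -683.
XᵀX·[c₂, c₁, c₀]ᵀ = Xᵀs becomes [[40786, 3794, 370]; [3794, 370, 38]; [370, 38, 7]]·[c₂, c₁, c₀]ᵀ = [-76624, -7106, -683]ᵀ.
Row-reducing yields c₂ = -110197/55944, c₁ = 40529/55944, c₀ = 12179/4662.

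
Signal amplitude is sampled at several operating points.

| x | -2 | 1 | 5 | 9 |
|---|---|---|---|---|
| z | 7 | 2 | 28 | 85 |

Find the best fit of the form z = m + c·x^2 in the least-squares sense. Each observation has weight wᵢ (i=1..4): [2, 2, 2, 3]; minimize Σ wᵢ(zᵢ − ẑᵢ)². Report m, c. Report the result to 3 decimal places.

m = 2.036, c = 1.025

Entries of AᵀWA: Σwᵢ·1 = 9, Σwᵢ·x^2 = 303, Σwᵢ·x^2·x^2 = 20967.
Right-hand side: Σwᵢ·z = 329, Σwᵢ·x^2·z = 22115.
Determinant 9·20967 − 303² = 96894.
m = (329·20967 − 303·22115)/96894 = 10961/5383; c = (9·22115 − 303·329)/96894 = 16558/16149.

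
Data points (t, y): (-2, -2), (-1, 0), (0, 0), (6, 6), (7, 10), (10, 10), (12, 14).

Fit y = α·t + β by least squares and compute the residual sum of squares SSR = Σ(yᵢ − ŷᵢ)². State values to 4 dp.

Entries of MᵀM: Σt·t = 334, Σt = 32, Σ1 = 7.
And Σt·y = 378, Σy = 38.
So MᵀM·[α, β]ᵀ = Mᵀy: [[334, 32]; [32, 7]]·[α, β]ᵀ = [378, 38]ᵀ.
Eliminating β: 7·(row 1) − 32·(row 2) gives 1314·α = 7·378 − 32·38 = 1430, so α = 715/657.
Then β = (38 − 32·(715/657))/7 = 298/657.
Residuals: -182/657, 139/219, -298/657, -646/657, 1267/657, -878/657, 320/657; SSR = 4858/657.

SSR = 7.3942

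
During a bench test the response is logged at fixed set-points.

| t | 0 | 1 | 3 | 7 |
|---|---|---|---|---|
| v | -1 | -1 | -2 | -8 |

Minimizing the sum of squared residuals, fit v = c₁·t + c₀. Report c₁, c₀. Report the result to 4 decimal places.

c₁ = -1.0435, c₀ = -0.1304

Setting ∂/∂c₁ … = 0 gives: 59·c₁ + 11·c₀ = -63;  11·c₁ + 4·c₀ = -12.
(Σt·t = 59, Σt = 11, Σ1 = 4, Σt·v = -63, Σv = -12.)
Eliminating c₀: 4·(row 1) − 11·(row 2) gives 115·c₁ = 4·(-63) − 11·(-12) = -120, so c₁ = -24/23.
Then c₀ = ((-12) − 11·(-24/23))/4 = -3/23.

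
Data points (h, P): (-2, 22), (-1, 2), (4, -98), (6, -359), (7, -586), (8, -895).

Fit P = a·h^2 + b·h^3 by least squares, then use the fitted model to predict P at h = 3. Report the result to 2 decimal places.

From the data, Σh^2·h^2 = 8066, Σh^2·h^3 = 58342, Σh^3·h^3 = 430610.
Right-hand side: Σh^2·P = -100396, Σh^3·P = -743232.
Determinant 8066·430610 − 58342² = 69511296.
a = ((-100396)·430610 − 58342·(-743232))/69511296 = 16264973/8688912; b = (8066·(-743232) − 58342·(-100396))/69511296 = -17200735/8688912.
At h = 3: P̂ = (16264973/8688912)·(9) + (-17200735/8688912)·(27) = -6625731/181019.

P̂ = -36.60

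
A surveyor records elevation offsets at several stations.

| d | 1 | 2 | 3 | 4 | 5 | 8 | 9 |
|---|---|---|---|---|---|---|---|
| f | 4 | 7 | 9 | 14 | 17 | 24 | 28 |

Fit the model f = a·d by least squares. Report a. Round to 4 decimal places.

Sums needed: Σd·d = 200.
Right-hand side: Σd·f = 630.
AᵀA·[a]ᵀ = Aᵀf becomes [[200]]·[a]ᵀ = [630]ᵀ.
Hence a = 630 / 200 ≈ 3.15.

a = 3.1500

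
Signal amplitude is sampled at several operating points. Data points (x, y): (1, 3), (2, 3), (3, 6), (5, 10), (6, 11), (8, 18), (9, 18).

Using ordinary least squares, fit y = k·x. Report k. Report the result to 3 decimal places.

k = 2.041

With design matrix A, AᵀA = [[220]] and Aᵀy = [449]ᵀ.
Hence k = 449 / 220 ≈ 2.04091.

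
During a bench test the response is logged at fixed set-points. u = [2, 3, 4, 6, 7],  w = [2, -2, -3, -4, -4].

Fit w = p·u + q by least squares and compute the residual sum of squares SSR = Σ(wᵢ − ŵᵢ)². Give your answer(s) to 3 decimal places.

SSR = 6.791

Sums needed: Σu·u = 114, Σu = 22, Σ1 = 5.
For Mᵀw: Σu·w = -66, Σw = -11.
MᵀM·[p, q]ᵀ = Mᵀw becomes [[114, 22]; [22, 5]]·[p, q]ᵀ = [-66, -11]ᵀ.
Δ = 114·5 − 22² = 86.
p = ((-66)·5 − 22·(-11))/86 = -44/43; q = (114·(-11) − 22·(-66))/86 = 99/43.
Residuals: 75/43, -53/43, -52/43, -7/43, 37/43; SSR = 292/43.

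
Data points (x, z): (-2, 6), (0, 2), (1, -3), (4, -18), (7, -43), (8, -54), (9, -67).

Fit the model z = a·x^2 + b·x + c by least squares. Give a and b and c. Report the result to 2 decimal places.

a = -0.51, b = -2.94, c = 1.73

Setting ∂/∂a … = 0 gives: 13331·a + 1641·b + 215·c = -11257;  1641·a + 215·b + 27·c = -1423;  215·a + 27·b + 7·c = -177.
Row-reducing yields a = -77615/152081, b = -447262/152081, c = 263566/152081.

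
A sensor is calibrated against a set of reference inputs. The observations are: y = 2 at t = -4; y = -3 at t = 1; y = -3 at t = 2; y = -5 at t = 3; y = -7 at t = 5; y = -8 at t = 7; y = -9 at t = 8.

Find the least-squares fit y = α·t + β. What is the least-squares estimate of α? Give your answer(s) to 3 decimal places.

α = -0.923

Normal-equation sums: Σt·t = 168, Σt = 22, Σ1 = 7.
For Xᵀy: Σt·y = -195, Σy = -33.
XᵀX·[α, β]ᵀ = Xᵀy becomes [[168, 22]; [22, 7]]·[α, β]ᵀ = [-195, -33]ᵀ.
Determinant 168·7 − 22² = 692.
α = ((-195)·7 − 22·(-33))/692 = -639/692; β = (168·(-33) − 22·(-195))/692 = -627/346.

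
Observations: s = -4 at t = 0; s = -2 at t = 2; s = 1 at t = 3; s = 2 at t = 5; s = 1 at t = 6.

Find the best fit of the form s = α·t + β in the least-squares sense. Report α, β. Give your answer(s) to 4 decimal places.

α = 0.9386, β = -3.4035

The normal system AᵀA·[α, β]ᵀ = Aᵀs is [[74, 16]; [16, 5]]·[α, β]ᵀ = [15, -2]ᵀ.
Determinant 74·5 − 16² = 114.
α = (15·5 − 16·(-2))/114 = 107/114; β = (74·(-2) − 16·15)/114 = -194/57.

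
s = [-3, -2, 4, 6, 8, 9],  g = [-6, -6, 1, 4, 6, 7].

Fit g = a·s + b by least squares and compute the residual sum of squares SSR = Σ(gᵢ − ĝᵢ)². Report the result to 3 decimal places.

SSR = 0.920

Forming AᵀA = [[210, 22]; [22, 6]] and Aᵀg = [169, 6]ᵀ gives AᵀA·[a, b]ᵀ = Aᵀg.
Determinant 210·6 − 22² = 776.
a = (169·6 − 22·6)/776 = 441/388; b = (210·6 − 22·169)/776 = -1229/388.
Residuals: 56/97, -217/388, -147/388, 135/388, 29/388, -6/97; SSR = 357/388.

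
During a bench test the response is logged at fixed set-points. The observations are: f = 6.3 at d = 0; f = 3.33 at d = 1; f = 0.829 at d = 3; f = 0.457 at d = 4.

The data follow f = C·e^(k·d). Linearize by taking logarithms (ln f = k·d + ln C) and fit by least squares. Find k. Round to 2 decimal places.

k = -0.66

Let Y = ln f. Fitting Y = k·d + ln C by least squares:
XᵀX = [[26.0000, 8.0000]; [8.0000, 4]], rhs = [-2.4919, 2.0729]ᵀ  (here Σd = 8.0000, Σ(d)² = 26.0000, Σln f = 2.0729, Σd·ln f = -2.4919).
Δ = 26.0000·4 − (8.0000)² = 40.0000; k = (-2.4919·4 − 8.0000·2.0729)/40.0000 = -0.66378, ln C = (26.0000·2.0729 − 8.0000·-2.4919)/40.0000 = 1.84578.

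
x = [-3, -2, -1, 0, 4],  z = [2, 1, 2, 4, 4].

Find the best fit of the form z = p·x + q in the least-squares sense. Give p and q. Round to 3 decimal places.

Normal-equation sums: Σx·x = 30, Σx = -2, Σ1 = 5.
Moment sums: Σx·z = 6, Σz = 13.
Normal equations: [[30, -2]; [-2, 5]]·[p, q]ᵀ = [6, 13]ᵀ.
det = 30·5 − (-2)² = 146.
p = (6·5 − (-2)·13)/146 = 28/73; q = (30·13 − (-2)·6)/146 = 201/73.

p = 0.384, q = 2.753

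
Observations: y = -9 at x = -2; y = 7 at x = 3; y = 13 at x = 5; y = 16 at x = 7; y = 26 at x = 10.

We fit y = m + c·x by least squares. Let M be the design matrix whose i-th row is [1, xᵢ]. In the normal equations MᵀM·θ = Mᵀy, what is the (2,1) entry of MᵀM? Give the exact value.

23

Row 2 ↔ basis x, column 1 ↔ basis 1, so (MᵀM)_{2,1} = Σᵢ x = (-2)·(1) + (3)·(1) + (5)·(1) + (7)·(1) + (10)·(1) = 23.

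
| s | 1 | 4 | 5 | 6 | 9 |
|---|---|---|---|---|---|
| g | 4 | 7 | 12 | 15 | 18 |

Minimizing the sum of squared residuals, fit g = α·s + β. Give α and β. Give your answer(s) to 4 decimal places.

The normal equations are: 159·α + 25·β = 344;  25·α + 5·β = 56.
Determinant 159·5 − 25² = 170.
α = (344·5 − 25·56)/170 = 32/17; β = (159·56 − 25·344)/170 = 152/85.

α = 1.8824, β = 1.7882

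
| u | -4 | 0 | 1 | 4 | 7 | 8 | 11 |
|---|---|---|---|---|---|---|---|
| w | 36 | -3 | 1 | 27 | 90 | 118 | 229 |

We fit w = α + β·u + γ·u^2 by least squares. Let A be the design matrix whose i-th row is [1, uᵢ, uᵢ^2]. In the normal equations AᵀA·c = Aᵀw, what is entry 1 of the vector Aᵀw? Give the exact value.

498

Entry 1 ↔ basis 1, so (Aᵀw)_{1} = Σᵢ wᵢ = (1)·(36) + (1)·(-3) + (1)·(1) + (1)·(27) + (1)·(90) + (1)·(118) + (1)·(229) = 498.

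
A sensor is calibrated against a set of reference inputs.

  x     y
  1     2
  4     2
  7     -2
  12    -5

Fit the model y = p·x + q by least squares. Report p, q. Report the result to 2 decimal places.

AᵀA·[p, q]ᵀ = Aᵀy reads: 210·p + 24·q = -64;  24·p + 4·q = -3.
(Σx·x = 210, Σx = 24, Σ1 = 4, Σx·y = -64, Σy = -3.)
det = 210·4 − 24² = 264.
p = ((-64)·4 − 24·(-3))/264 = -23/33; q = (210·(-3) − 24·(-64))/264 = 151/44.

p = -0.70, q = 3.43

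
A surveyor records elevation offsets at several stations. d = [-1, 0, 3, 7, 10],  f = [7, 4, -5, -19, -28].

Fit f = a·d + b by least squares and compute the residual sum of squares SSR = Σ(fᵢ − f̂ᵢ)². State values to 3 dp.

SSR = 0.728

Entries of AᵀA: Σd·d = 159, Σd = 19, Σ1 = 5.
Moment sums: Σd·f = -435, Σf = -41.
det = 159·5 − 19² = 434.
a = ((-435)·5 − 19·(-41))/434 = -698/217; b = (159·(-41) − 19·(-435))/434 = 873/217.
Residuals: -52/217, -5/217, 136/217, -110/217, 1/7; SSR = 158/217.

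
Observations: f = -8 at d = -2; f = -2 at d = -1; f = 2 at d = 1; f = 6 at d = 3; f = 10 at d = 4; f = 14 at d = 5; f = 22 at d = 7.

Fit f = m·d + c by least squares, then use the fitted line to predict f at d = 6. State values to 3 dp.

f̂ = 17.224

The normal system MᵀM·[m, c]ᵀ = Mᵀf is [[105, 17]; [17, 7]]·[m, c]ᵀ = [302, 44]ᵀ.
Δ = 105·7 − 17² = 446.
m = (302·7 − 17·44)/446 = 683/223; c = (105·44 − 17·302)/446 = -257/223.
At d = 6: f̂ = (683/223)·(6) + (-257/223)·(1) = 3841/223.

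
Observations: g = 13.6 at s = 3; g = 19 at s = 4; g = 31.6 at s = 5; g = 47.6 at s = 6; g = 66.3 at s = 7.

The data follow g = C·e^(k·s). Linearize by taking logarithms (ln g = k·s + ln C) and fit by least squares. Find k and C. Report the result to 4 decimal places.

k = 0.4087, C = 3.9339

Taking logs, ln g = k·s + ln C, so regress ln g on s.
Over the data: Σs = 25.0000, Σ(s)² = 135.0000, Σln g = 17.0647, Σs·ln g = 89.4101.
Normal system: [[135.0000, 25.0000]; [25.0000, 5]]·[k, ln C]ᵀ = [89.4101, 17.0647]ᵀ.
Slope k = (n·Σs·ln g − Σs·Σln g)/(n·Σ(s)² − (Σs)²) = (5·89.4101 − 25.0000·17.0647)/50.0000 = 0.40866; ln C = (Σln g − k·Σs)/n = 1.36962, so C = exp(1.36962) = 3.93386.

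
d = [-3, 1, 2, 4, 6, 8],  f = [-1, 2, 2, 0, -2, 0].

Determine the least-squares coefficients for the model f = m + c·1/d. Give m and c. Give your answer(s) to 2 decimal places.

XᵀX·[m, c]ᵀ = Xᵀf reads: 6·m + (41/24)·c = 1;  (41/24)·m + (845/576)·c = 3.
det = 6·(845/576) − (41/24)² = 3389/576.
m = (1·(845/576) − (41/24)·3)/(3389/576) = -2107/3389; c = (6·3 − (41/24)·1)/(3389/576) = 9384/3389.

m = -0.62, c = 2.77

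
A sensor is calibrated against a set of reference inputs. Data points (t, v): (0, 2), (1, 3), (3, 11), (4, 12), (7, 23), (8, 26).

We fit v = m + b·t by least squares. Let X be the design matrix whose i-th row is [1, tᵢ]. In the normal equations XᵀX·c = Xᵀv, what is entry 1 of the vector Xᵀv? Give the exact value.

77

Entry 1 ↔ basis 1, so (Xᵀv)_{1} = Σᵢ vᵢ = (1)·(2) + (1)·(3) + (1)·(11) + (1)·(12) + (1)·(23) + (1)·(26) = 77.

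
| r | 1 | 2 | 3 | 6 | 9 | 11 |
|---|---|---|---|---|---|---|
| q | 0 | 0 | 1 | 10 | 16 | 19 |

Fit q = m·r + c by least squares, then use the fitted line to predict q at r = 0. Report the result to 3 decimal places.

With design matrix M, MᵀM = [[252, 32]; [32, 6]] and Mᵀq = [416, 46]ᵀ.
Eliminating c: 6·(row 1) − 32·(row 2) gives 488·m = 6·416 − 32·46 = 1024, so m = 128/61.
Then c = (46 − 32·(128/61))/6 = -215/61.
At r = 0: q̂ = (128/61)·(0) + (-215/61)·(1) = -215/61.

q̂ = -3.525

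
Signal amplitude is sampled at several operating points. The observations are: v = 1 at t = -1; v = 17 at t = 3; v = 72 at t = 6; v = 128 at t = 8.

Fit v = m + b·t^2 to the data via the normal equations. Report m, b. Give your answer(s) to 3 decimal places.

m = -1.005, b = 2.018

From the data, Σ1 = 4, Σt^2 = 110, Σt^2·t^2 = 5474.
And Σv = 218, Σt^2·v = 10938.
So MᵀM·[m, b]ᵀ = Mᵀv: [[4, 110]; [110, 5474]]·[m, b]ᵀ = [218, 10938]ᵀ.
Eliminating b: 5474·(row 1) − 110·(row 2) gives 9796·m = 5474·218 − 110·10938 = -9848, so m = -2462/2449.
Then b = (10938 − 110·(-2462/2449))/5474 = 4943/2449.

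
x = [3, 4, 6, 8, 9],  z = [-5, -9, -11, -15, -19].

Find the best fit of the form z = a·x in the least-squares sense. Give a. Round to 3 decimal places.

Setting ∂/∂a … = 0 gives: 206·a = -408.
(Σx·x = 206, Σx·z = -408.)
a = (-408)/206 = -1.98058.

a = -1.981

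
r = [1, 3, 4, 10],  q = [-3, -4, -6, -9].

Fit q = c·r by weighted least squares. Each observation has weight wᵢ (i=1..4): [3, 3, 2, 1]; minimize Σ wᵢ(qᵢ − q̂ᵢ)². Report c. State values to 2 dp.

c = -1.13

With design matrix M, MᵀWM = [[162]] and MᵀWq = [-183]ᵀ.
c = (-183)/162 = -1.12963.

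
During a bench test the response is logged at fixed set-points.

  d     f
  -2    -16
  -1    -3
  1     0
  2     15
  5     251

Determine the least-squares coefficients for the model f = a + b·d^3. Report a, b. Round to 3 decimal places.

a = -0.978, b = 2.015

Compute the Gram sums: Σ1 = 5, Σd^3 = 125, Σd^3·d^3 = 15755.
And Σf = 247, Σd^3·f = 31626.
So XᵀX·[a, b]ᵀ = Xᵀf: [[5, 125]; [125, 15755]]·[a, b]ᵀ = [247, 31626]ᵀ.
Eliminating b: 15755·(row 1) − 125·(row 2) gives 63150·a = 15755·247 − 125·31626 = -61765, so a = -12353/12630.
Then b = (31626 − 125·(-12353/12630))/15755 = 25451/12630.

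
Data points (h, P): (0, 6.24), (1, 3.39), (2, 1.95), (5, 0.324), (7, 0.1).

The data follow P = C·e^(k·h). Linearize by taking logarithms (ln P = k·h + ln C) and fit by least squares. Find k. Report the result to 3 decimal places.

k = -0.590

Let Y = ln P. Fitting Y = k·h + ln C by least squares:
Σh = 15.0000, Σ(h)² = 79.0000, Σln P = 0.2900, Σh·ln P = -19.1967.
Equations: 79.0000·k + 15.0000·ln C = -19.1967;  15.0000·k + 5·ln C = 0.2900.
Slope k = (n·Σh·ln P − Σh·Σln P)/(n·Σ(h)² − (Σh)²) = (5·-19.1967 − 15.0000·0.2900)/170.0000 = -0.59020; ln C = (Σln P − k·Σh)/n = 1.82861.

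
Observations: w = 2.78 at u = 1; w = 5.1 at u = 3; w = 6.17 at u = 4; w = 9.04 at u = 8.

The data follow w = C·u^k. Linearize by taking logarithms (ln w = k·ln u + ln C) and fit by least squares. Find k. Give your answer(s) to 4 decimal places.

Linearized form: ln w = k·ln u + ln C. From the 4 transformed points,
Sums: Σln u = 4.5643, Σ(ln u)² = 7.4528, Σln w = 6.6730, Σln u·ln w = 8.8908.
Normal system: [[7.4528, 4.5643]; [4.5643, 4]]·[k, ln C]ᵀ = [8.8908, 6.6730]ᵀ.
Δ = 7.4528·4 − (4.5643)² = 8.9781; k = (8.8908·4 − 4.5643·6.6730)/8.9781 = 0.56860, ln C = (7.4528·6.6730 − 4.5643·8.8908)/8.9781 = 1.01944.

k = 0.5686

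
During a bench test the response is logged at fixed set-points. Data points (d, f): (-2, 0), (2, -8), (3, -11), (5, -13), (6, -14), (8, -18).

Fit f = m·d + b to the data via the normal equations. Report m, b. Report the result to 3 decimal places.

Entries of MᵀM: Σd·d = 142, Σd = 22, Σ1 = 6.
Moment sums: Σd·f = -342, Σf = -64.
Normal equations: [[142, 22]; [22, 6]]·[m, b]ᵀ = [-342, -64]ᵀ.
det = 142·6 − 22² = 368.
m = ((-342)·6 − 22·(-64))/368 = -7/4; b = (142·(-64) − 22·(-342))/368 = -17/4.

m = -1.750, b = -4.250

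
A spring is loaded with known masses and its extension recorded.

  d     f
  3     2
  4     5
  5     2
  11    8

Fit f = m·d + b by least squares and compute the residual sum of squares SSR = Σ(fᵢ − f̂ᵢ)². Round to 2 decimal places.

SSR = 6.97

Forming AᵀA = [[171, 23]; [23, 4]] and Aᵀf = [124, 17]ᵀ gives AᵀA·[m, b]ᵀ = Aᵀf.
Eliminating b: 4·(row 1) − 23·(row 2) gives 155·m = 4·124 − 23·17 = 105, so m = 21/31.
Then b = (17 − 23·(21/31))/4 = 11/31.
Residuals: -12/31, 60/31, -54/31, 6/31; SSR = 216/31.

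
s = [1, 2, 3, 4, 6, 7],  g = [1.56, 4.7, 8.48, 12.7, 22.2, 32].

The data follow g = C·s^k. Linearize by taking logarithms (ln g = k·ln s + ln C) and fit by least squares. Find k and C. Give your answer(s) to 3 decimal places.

Linearized form: ln g = k·ln s + ln C. From the 6 transformed points,
XᵀX = [[10.6062, 6.9157]; [6.9157, 6]], rhs = [19.2432, 13.2374]ᵀ  (here Σln s = 6.9157, Σ(ln s)² = 10.6062, Σln g = 13.2374, Σln s·ln g = 19.2432).
Slope k = (n·Σln s·ln g − Σln s·Σln g)/(n·Σ(ln s)² − (Σln s)²) = (6·19.2432 − 6.9157·13.2374)/15.8099 = 1.51256; ln C = (Σln g − k·Σln s)/n = 0.46283, so C = exp(0.46283) = 1.58856.

k = 1.513, C = 1.589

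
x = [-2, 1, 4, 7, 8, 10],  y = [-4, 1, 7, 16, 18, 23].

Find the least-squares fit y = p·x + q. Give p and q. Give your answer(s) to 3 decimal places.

p = 2.306, q = -0.597

MᵀM·[p, q]ᵀ = Mᵀy reads: 234·p + 28·q = 523;  28·p + 6·q = 61.
Eliminating q: 6·(row 1) − 28·(row 2) gives 620·p = 6·523 − 28·61 = 1430, so p = 143/62.
Then q = (61 − 28·(143/62))/6 = -37/62.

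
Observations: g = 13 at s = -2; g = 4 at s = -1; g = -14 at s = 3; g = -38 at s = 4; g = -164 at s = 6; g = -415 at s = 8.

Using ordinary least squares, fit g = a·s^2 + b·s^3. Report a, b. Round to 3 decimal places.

a = 1.446, b = -0.992

From the data, Σs^2·s^2 = 5746, Σs^2·s^3 = 41778, Σs^3·s^3 = 313690.
And Σs^2·g = -33142, Σs^3·g = -250822.
So AᵀA·[a, b]ᵀ = Aᵀg: [[5746, 41778]; [41778, 313690]]·[a, b]ᵀ = [-33142, -250822]ᵀ.
det = 5746·313690 − 41778² = 57061456.
a = ((-33142)·313690 − 41778·(-250822))/57061456 = 5157971/3566341; b = (5746·(-250822) − 41778·(-33142))/57061456 = -3538546/3566341.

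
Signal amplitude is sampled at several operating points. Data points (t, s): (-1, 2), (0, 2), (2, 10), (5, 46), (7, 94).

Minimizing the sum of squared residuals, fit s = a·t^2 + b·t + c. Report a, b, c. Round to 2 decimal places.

a = 1.87, b = 0.04, c = 1.17

The normal equations are: 3043·a + 475·b + 79·c = 5798;  475·a + 79·b + 13·c = 906;  79·a + 13·b + 5·c = 154.
Row-reducing yields a = 19724/10551, b = 376/10551, c = 4118/3517.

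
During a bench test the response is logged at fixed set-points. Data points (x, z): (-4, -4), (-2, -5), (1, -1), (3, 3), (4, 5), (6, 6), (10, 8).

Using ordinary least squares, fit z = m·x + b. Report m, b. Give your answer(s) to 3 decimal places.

m = 1.025, b = -0.922

Forming MᵀM = [[182, 18]; [18, 7]] and Mᵀz = [170, 12]ᵀ gives MᵀM·[m, b]ᵀ = Mᵀz.
Determinant 182·7 − 18² = 950.
m = (170·7 − 18·12)/950 = 487/475; b = (182·12 − 18·170)/950 = -438/475.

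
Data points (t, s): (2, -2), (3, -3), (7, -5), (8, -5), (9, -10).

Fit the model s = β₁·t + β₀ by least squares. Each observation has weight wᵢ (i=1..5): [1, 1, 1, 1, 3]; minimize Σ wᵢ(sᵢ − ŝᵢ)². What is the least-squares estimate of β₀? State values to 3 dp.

β₀ = 0.591

Normal-equation sums: Σwᵢ·t·t = 369, Σwᵢ·t = 47, Σwᵢ·1 = 7.
Moment sums: Σwᵢ·t·s = -358, Σwᵢ·s = -45.
Determinant 369·7 − 47² = 374.
β₁ = ((-358)·7 − 47·(-45))/374 = -23/22; β₀ = (369·(-45) − 47·(-358))/374 = 13/22.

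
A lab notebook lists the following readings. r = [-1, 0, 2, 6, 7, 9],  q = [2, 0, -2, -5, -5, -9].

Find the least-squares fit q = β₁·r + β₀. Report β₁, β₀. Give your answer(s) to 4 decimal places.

Compute the Gram sums: Σr·r = 171, Σr = 23, Σ1 = 6.
For Mᵀq: Σr·q = -152, Σq = -19.
MᵀM·[β₁, β₀]ᵀ = Mᵀq becomes [[171, 23]; [23, 6]]·[β₁, β₀]ᵀ = [-152, -19]ᵀ.
Eliminating β₀: 6·(row 1) − 23·(row 2) gives 497·β₁ = 6·(-152) − 23·(-19) = -475, so β₁ = -475/497.
Then β₀ = ((-19) − 23·(-475/497))/6 = 247/497.

β₁ = -0.9557, β₀ = 0.4970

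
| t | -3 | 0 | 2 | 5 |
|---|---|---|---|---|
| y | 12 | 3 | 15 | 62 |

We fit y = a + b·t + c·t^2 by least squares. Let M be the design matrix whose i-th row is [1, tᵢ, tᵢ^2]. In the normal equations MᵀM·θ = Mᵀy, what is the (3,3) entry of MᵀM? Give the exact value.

722

Row 3 ↔ basis t^2, column 3 ↔ basis t^2, so (MᵀM)_{3,3} = Σᵢ (t^2)·(t^2) = (9)·(9) + (0)·(0) + (4)·(4) + (25)·(25) = 722.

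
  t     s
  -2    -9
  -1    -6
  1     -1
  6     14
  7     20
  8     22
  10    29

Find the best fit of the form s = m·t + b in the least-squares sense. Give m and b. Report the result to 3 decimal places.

The normal system MᵀM·[m, b]ᵀ = Mᵀs is [[255, 29]; [29, 7]]·[m, b]ᵀ = [713, 69]ᵀ.
det = 255·7 − 29² = 944.
m = (713·7 − 29·69)/944 = 1495/472; b = (255·69 − 29·713)/944 = -1541/472.

m = 3.167, b = -3.265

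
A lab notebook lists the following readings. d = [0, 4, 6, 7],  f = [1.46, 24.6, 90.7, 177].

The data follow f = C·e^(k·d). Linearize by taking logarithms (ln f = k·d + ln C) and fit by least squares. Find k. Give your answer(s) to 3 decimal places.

k = 0.686

With ln fᵢ as the transformed response and dᵢ as the regressor:
Σd = 17.0000, Σ(d)² = 101.0000, Σln f = 13.2649, Σd·ln f = 76.0894.
Equations: 101.0000·k + 17.0000·ln C = 76.0894;  17.0000·k + 4·ln C = 13.2649.
Slope k = (n·Σd·ln f − Σd·Σln f)/(n·Σ(d)² − (Σd)²) = (4·76.0894 − 17.0000·13.2649)/115.0000 = 0.68569; ln C = (Σln f − k·Σd)/n = 0.40204.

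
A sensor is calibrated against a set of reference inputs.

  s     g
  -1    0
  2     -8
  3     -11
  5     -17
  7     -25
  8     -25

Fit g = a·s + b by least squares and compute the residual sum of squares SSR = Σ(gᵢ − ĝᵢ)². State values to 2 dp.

Compute the Gram sums: Σs·s = 152, Σs = 24, Σ1 = 6.
And Σs·g = -509, Σg = -86.
Determinant 152·6 − 24² = 336.
a = ((-509)·6 − 24·(-86))/336 = -165/56; b = (152·(-86) − 24·(-509))/336 = -107/42.
Residuals: -67/168, 37/84, 65/168, 47/168, -307/168, 47/42; SSR = 869/168.

SSR = 5.17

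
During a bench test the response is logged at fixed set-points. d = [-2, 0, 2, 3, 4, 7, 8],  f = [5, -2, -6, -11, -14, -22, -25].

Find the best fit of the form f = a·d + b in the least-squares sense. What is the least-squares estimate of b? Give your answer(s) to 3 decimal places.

b = -1.338

With design matrix X, XᵀX = [[146, 22]; [22, 7]] and Xᵀf = [-465, -75]ᵀ.
Δ = 146·7 − 22² = 538.
a = ((-465)·7 − 22·(-75))/538 = -1605/538; b = (146·(-75) − 22·(-465))/538 = -360/269.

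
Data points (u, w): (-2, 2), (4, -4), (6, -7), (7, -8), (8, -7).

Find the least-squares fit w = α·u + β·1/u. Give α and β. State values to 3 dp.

Normal-equation sums: Σu·u = 169, Σu·1/u = 5, Σ1/u·1/u = 10621/28224.
And Σu·w = -174, Σ1/u·w = -871/168.
So MᵀM·[α, β]ᵀ = Mᵀw: [[169, 5]; [5, 10621/28224]]·[α, β]ᵀ = [-174, -871/168]ᵀ.
Eliminating β: (10621/28224)·(row 1) − 5·(row 2) gives (1089349/28224)·α = (10621/28224)·(-174) − 5·(-871/168) = -62023/1568, so α = -1116414/1089349.
Then β = ((-871/168) − 5·(-1116414/1089349))/(10621/28224) = -174552/1089349.

α = -1.025, β = -0.160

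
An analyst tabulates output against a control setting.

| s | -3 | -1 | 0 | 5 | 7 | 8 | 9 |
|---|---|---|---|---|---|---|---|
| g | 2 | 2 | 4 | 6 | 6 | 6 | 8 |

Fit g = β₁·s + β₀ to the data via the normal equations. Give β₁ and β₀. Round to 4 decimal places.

β₁ = 0.4479, β₀ = 3.2577

Entries of XᵀX: Σs·s = 229, Σs = 25, Σ1 = 7.
Moment sums: Σs·g = 184, Σg = 34.
det = 229·7 − 25² = 978.
β₁ = (184·7 − 25·34)/978 = 73/163; β₀ = (229·34 − 25·184)/978 = 531/163.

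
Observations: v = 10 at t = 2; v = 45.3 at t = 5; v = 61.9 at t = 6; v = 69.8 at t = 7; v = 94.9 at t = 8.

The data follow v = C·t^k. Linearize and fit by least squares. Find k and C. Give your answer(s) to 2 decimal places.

Taking logs, ln v = k·ln t + ln C, so regress ln v on ln t.
Σln t = 8.1197, Σ(ln t)² = 14.3918, Σln v = 19.0399, Σln t·ln v = 32.8542.
Equations: 14.3918·k + 8.1197·ln C = 32.8542;  8.1197·k + 5·ln C = 19.0399.
Slope k = (n·Σln t·ln v − Σln t·Σln v)/(n·Σ(ln t)² − (Σln t)²) = (5·32.8542 − 8.1197·19.0399)/6.0295 = 1.60429; ln C = (Σln v − k·Σln t)/n = 1.20270, so C = exp(1.20270) = 3.32908.

k = 1.60, C = 3.33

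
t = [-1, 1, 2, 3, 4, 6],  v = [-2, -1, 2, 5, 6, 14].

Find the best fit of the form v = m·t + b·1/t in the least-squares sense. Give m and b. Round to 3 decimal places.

Setting ∂/∂m … = 0 gives: 67·m + 6·b = 128;  6·m + (353/144)·b = 15/2.
(Σt·t = 67, Σt·1/t = 6, Σ1/t·1/t = 353/144, Σt·v = 128, Σ1/t·v = 15/2.)
Eliminating b: (353/144)·(row 1) − 6·(row 2) gives (18467/144)·m = (353/144)·128 − 6·(15/2) = 2419/9, so m = 656/313.
Then b = ((15/2) − 6·(656/313))/(353/144) = -648/313.

m = 2.096, b = -2.070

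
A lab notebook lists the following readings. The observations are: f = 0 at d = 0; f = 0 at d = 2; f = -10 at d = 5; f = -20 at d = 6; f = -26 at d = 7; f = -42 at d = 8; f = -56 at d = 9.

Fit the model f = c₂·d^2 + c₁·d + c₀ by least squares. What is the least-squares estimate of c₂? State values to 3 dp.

Setting ∂/∂c₂ … = 0 gives: 14995·c₂ + 1933·c₁ + 259·c₀ = -9468;  1933·c₂ + 259·c₁ + 37·c₀ = -1192;  259·c₂ + 37·c₁ + 7·c₀ = -154.
Solving the 3×3 system (Gaussian elimination) gives c₂ = -1891/1836, c₁ = 5873/1836, c₀ = -367/459.

c₂ = -1.030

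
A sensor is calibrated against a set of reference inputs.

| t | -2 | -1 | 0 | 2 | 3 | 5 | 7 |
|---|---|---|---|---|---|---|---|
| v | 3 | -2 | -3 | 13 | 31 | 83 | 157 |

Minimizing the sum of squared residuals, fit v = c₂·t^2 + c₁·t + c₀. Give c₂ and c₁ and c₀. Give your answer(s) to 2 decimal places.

The normal equations are: 3140·c₂ + 494·c₁ + 92·c₀ = 10109;  494·c₂ + 92·c₁ + 14·c₀ = 1629;  92·c₂ + 14·c₁ + 7·c₀ = 282.
Solving the 3×3 system (Gaussian elimination) gives c₂ = 278683/96162, c₁ = 8075/3102, c₀ = -48231/16027.

c₂ = 2.90, c₁ = 2.60, c₀ = -3.01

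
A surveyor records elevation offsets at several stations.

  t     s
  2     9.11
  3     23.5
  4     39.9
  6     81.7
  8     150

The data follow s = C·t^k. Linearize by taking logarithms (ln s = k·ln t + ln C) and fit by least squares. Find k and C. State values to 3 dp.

With ln sᵢ as the transformed response and ln tᵢ as the regressor:
Σln t = 7.0493, Σ(ln t)² = 11.1437, Σln s = 18.4664, Σln t·ln s = 28.4187.
Normal system: [[11.1437, 7.0493]; [7.0493, 5]]·[k, ln C]ᵀ = [28.4187, 18.4664]ᵀ.
Δ = 11.1437·5 − (7.0493)² = 6.0265; k = (28.4187·5 − 7.0493·18.4664)/6.0265 = 1.97774, ln C = (11.1437·18.4664 − 7.0493·28.4187)/6.0265 = 0.90498, so C = exp(0.90498) = 2.47187.

k = 1.978, C = 2.472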